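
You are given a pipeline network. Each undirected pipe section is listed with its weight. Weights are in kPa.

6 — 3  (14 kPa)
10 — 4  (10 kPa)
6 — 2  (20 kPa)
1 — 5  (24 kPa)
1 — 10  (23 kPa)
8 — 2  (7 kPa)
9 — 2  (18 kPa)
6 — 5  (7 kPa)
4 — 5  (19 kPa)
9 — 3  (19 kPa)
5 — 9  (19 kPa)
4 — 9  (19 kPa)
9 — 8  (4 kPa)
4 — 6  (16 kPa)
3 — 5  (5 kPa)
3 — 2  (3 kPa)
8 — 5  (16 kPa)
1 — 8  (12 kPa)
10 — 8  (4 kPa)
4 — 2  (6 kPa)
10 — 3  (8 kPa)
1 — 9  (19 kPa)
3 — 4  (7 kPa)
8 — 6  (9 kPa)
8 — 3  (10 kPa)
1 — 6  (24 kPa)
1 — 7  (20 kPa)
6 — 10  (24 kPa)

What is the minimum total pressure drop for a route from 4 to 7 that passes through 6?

Shortest 4→6: 4–6 = 16
Best 6 to 7: 6–8–1–7 costing 41
Total via 6: 16 + 41 = 57 kPa.

57 kPa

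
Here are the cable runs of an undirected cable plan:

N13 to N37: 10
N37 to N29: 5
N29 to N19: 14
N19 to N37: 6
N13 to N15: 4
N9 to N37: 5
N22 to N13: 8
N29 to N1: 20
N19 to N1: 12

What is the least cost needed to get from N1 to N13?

28

Settle nodes by increasing distance from N1:
N1: 0
N19: 12  (via N1)
N37: 18  (via N19)
N29: 20  (via N1)
N9: 23  (via N37)
N13: 28  (via N37)
Shortest route: N1 → N19 → N37 → N13 = 28.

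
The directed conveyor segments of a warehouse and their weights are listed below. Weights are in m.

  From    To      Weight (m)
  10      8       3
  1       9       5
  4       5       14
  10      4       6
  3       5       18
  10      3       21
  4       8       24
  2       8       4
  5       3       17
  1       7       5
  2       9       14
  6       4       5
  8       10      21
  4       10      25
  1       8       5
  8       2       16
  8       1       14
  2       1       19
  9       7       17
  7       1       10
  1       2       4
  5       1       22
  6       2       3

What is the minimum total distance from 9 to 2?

Enumerating some paths:
9 → 7 → 1 → 2: 17+10+4 = 31
9 → 7 → 1 → 8 → 2: 17+10+5+16 = 48
Cheapest is 9 → 7 → 1 → 2 at 31 m.

31 m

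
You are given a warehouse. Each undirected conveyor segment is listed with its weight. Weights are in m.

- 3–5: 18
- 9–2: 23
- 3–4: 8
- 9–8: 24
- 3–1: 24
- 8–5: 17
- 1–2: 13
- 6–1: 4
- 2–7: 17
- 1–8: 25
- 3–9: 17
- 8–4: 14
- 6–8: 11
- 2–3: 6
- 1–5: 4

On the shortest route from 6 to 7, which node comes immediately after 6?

Candidate routes:
6–1–5–3–2–7: 4+4+18+6+17 = 49
6–1–3–2–7: 4+24+6+17 = 51
6–8–4–3–2–7: 11+14+8+6+17 = 56
6–1–2–7: 4+13+17 = 34
The minimum is 34 m via 6–1–2–7.
So from 6 the first move is to 1.

1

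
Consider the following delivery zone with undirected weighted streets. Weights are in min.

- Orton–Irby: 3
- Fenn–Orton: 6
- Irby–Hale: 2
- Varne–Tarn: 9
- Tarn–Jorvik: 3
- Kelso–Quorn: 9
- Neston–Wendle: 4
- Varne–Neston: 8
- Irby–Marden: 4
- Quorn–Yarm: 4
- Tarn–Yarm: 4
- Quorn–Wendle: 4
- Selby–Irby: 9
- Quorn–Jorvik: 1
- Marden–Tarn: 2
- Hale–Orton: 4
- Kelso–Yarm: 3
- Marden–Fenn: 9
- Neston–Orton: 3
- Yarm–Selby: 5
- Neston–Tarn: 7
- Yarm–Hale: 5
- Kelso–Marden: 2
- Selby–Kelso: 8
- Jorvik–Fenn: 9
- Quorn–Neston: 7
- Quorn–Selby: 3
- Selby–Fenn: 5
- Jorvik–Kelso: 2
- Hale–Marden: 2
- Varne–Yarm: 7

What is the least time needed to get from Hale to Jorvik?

6 min

Settle nodes by increasing distance from Hale:
Hale: 0
Irby: 2  (via Hale)
Marden: 2  (via Hale)
Orton: 4  (via Hale)
Kelso: 4  (via Marden)
Tarn: 4  (via Marden)
Yarm: 5  (via Hale)
Jorvik: 6  (via Kelso)
Shortest route: Hale → Marden → Kelso → Jorvik = 6 min.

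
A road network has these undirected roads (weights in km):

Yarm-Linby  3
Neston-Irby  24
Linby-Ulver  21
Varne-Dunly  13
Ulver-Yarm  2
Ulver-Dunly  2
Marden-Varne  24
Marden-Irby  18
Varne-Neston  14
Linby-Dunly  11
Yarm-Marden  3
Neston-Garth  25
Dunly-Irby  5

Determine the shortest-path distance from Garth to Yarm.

56 km

Settle nodes by increasing distance from Garth:
Garth: 0
Neston: 25  (via Garth)
Varne: 39  (via Neston)
Irby: 49  (via Neston)
Dunly: 52  (via Varne)
Ulver: 54  (via Dunly)
Yarm: 56  (via Ulver)
Shortest route: Garth–Neston–Varne–Dunly–Ulver–Yarm = 56 km.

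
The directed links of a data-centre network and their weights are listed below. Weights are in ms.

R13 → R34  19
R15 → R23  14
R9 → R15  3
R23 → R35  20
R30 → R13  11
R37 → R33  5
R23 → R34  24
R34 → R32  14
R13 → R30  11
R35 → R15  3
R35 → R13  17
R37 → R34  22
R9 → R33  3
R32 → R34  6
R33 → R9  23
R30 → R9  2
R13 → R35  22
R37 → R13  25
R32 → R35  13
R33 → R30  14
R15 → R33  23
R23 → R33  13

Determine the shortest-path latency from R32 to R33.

Shortest distances from R32:
R32: 0
R34: 6  (via R32)
R35: 13  (via R32)
R15: 16  (via R35)
R13: 30  (via R35)
R23: 30  (via R15)
R33: 39  (via R15)
Shortest route: R32 → R35 → R15 → R33 = 39 ms.

39 ms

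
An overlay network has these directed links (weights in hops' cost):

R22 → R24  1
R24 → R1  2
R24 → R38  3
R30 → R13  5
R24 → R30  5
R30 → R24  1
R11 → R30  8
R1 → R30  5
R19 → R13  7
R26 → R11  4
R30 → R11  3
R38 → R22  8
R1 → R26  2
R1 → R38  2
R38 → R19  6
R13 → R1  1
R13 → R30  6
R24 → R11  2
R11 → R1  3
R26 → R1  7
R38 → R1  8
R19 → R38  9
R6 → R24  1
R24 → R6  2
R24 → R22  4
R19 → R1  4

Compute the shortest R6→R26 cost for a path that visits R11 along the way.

Best R6 to R11: R6–R24–R11 costing 3
Shortest R11→R26: R11–R1–R26 = 5
Total via R11: 3 + 5 = 8 hops' cost.

8 hops' cost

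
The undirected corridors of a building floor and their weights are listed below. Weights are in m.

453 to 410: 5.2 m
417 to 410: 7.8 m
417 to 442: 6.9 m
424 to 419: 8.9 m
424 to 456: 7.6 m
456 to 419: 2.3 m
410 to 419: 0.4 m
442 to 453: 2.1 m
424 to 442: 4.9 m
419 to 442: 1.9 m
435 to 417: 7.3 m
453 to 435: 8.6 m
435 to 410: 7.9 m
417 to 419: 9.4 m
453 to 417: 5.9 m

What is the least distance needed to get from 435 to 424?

15.1 m

Enumerating some paths:
435 - 410 - 419 - 424: 7.9+0.4+8.9 = 17.2
435 - 410 - 419 - 442 - 424: 7.9+0.4+1.9+4.9 = 15.1
435 - 453 - 442 - 424: 8.6+2.1+4.9 = 15.6
Cheapest is 435 - 410 - 419 - 442 - 424 at 15.1 m.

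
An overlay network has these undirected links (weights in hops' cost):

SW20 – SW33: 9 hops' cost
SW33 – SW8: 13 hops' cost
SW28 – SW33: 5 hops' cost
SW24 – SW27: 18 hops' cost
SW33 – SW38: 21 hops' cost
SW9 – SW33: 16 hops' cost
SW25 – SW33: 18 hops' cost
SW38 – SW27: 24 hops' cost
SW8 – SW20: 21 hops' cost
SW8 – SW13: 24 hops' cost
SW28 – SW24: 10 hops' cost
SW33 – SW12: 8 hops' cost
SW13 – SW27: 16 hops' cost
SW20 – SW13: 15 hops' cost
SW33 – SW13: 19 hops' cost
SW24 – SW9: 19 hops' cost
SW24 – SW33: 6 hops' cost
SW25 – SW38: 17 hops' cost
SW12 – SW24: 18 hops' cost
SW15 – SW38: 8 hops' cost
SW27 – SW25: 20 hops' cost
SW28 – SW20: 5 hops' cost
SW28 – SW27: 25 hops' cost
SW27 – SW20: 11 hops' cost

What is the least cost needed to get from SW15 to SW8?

42 hops' cost

Shortest distances from SW15:
SW15: 0
SW38: 8  (via SW15)
SW25: 25  (via SW38)
SW33: 29  (via SW38)
SW27: 32  (via SW38)
SW28: 34  (via SW33)
SW24: 35  (via SW33)
SW12: 37  (via SW33)
SW20: 38  (via SW33)
SW8: 42  (via SW33)
Shortest route: SW15 → SW38 → SW33 → SW8 = 42 hops' cost.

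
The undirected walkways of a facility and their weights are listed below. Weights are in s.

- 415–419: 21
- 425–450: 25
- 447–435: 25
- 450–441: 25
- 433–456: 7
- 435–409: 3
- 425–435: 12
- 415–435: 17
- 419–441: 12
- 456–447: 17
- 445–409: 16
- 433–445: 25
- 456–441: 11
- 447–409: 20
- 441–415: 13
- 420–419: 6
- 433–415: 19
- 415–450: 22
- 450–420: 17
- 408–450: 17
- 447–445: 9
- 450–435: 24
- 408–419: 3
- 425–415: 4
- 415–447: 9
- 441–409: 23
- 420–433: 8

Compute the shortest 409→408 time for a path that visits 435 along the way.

Best 409 to 435: 409 → 435 costing 3
Shortest 435→408: 435 → 425 → 415 → 419 → 408 = 40
Total via 435: 3 + 40 = 43 s.

43 s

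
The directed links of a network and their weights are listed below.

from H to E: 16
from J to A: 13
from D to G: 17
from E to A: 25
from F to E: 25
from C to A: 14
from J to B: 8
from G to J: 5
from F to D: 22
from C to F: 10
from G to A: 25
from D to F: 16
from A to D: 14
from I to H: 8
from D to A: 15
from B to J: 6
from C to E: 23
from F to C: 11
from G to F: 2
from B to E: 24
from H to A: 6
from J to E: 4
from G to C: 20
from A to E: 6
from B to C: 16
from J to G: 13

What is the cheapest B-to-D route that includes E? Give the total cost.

49

Shortest B→E: B–J–E = 10
Shortest E→D: E–A–D = 39
Total via E: 10 + 39 = 49.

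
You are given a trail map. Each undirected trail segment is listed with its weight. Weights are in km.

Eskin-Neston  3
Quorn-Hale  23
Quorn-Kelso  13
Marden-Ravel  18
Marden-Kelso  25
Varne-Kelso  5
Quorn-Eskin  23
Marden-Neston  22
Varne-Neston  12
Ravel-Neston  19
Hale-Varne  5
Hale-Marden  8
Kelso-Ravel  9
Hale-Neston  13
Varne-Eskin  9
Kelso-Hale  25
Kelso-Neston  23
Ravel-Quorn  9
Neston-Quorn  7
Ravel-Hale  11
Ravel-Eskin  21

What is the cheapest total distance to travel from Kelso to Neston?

Settle nodes by increasing distance from Kelso:
Kelso: 0
Varne: 5  (via Kelso)
Ravel: 9  (via Kelso)
Hale: 10  (via Varne)
Quorn: 13  (via Kelso)
Eskin: 14  (via Varne)
Neston: 17  (via Varne)
Shortest route: Kelso–Varne–Neston = 17 km.

17 km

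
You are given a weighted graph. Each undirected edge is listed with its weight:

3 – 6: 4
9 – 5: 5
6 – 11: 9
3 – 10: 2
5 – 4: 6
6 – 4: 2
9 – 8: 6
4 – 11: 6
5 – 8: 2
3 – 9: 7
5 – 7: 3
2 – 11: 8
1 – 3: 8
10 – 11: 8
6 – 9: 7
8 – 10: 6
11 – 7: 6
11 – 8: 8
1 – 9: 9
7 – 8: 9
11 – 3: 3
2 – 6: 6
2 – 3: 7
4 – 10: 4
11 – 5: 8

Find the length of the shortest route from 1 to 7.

17

Running Dijkstra from 1:
1: 0
3: 8  (via 1)
9: 9  (via 1)
10: 10  (via 3)
11: 11  (via 3)
6: 12  (via 3)
4: 14  (via 10)
5: 14  (via 9)
2: 15  (via 3)
8: 15  (via 9)
7: 17  (via 11)
Shortest route: 1–3–11–7 = 17.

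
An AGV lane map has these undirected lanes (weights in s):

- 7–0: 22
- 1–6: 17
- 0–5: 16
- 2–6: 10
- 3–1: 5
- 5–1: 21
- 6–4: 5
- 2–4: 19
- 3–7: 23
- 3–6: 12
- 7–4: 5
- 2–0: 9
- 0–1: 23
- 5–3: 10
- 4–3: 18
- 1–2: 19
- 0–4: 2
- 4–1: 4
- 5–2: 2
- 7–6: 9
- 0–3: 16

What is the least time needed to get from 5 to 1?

15 s

Shortest distances from 5:
5: 0
2: 2  (via 5)
3: 10  (via 5)
0: 11  (via 2)
6: 12  (via 2)
4: 13  (via 0)
1: 15  (via 3)
Shortest route: 5 → 3 → 1 = 15 s.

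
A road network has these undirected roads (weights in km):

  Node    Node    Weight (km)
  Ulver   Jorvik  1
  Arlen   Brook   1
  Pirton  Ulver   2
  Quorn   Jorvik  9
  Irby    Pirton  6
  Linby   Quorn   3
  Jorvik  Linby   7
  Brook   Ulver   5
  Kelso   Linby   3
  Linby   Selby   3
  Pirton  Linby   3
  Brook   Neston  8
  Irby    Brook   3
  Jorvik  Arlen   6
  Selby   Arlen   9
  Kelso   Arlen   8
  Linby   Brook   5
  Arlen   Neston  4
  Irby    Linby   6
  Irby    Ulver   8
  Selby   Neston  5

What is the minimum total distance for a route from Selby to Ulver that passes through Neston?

15 km

Best Selby to Neston: Selby–Neston costing 5
Shortest Neston→Ulver: Neston–Arlen–Brook–Ulver = 10
Total via Neston: 5 + 10 = 15 km.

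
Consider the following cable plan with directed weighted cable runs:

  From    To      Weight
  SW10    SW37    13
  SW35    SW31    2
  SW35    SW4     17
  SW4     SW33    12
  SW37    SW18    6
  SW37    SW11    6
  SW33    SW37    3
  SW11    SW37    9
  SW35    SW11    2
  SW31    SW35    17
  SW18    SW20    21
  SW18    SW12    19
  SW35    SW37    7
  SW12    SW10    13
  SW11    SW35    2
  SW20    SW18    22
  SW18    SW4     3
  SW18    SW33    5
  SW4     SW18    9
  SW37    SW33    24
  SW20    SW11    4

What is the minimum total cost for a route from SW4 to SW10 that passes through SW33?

53

Best SW4 to SW33: SW4 → SW33 costing 12
Shortest SW33→SW10: SW33 → SW37 → SW18 → SW12 → SW10 = 41
Total via SW33: 12 + 41 = 53.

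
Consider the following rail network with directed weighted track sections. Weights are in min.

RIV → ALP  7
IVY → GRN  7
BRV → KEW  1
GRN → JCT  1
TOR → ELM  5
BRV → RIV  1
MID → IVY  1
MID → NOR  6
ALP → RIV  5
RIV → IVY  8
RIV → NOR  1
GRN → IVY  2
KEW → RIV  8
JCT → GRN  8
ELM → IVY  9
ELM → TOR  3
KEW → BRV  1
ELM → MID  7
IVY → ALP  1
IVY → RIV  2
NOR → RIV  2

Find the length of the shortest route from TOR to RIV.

15 min

Running Dijkstra from TOR:
TOR: 0
ELM: 5  (via TOR)
MID: 12  (via ELM)
IVY: 13  (via MID)
ALP: 14  (via IVY)
RIV: 15  (via IVY)
Shortest route: TOR → ELM → MID → IVY → RIV = 15 min.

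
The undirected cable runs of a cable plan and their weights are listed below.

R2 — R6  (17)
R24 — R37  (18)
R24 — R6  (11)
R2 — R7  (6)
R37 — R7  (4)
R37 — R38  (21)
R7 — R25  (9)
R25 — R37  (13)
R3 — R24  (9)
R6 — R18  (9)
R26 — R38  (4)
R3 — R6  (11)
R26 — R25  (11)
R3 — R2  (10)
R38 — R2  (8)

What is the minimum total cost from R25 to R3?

Running Dijkstra from R25:
R25: 0
R7: 9  (via R25)
R26: 11  (via R25)
R37: 13  (via R25)
R38: 15  (via R26)
R2: 15  (via R7)
R3: 25  (via R2)
Shortest route: R25 → R7 → R2 → R3 = 25.

25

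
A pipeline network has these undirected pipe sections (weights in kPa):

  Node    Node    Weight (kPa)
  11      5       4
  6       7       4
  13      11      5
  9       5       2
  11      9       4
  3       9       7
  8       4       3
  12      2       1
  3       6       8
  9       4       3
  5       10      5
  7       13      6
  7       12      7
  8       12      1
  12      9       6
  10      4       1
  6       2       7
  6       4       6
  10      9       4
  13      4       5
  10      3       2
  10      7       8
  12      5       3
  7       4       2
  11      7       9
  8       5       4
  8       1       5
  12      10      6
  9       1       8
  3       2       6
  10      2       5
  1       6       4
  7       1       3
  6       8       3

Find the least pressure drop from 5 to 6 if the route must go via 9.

Best 5 to 9: 5 → 9 costing 2
Best 9 to 6: 9 → 4 → 6 costing 9
Total via 9: 2 + 9 = 11 kPa.

11 kPa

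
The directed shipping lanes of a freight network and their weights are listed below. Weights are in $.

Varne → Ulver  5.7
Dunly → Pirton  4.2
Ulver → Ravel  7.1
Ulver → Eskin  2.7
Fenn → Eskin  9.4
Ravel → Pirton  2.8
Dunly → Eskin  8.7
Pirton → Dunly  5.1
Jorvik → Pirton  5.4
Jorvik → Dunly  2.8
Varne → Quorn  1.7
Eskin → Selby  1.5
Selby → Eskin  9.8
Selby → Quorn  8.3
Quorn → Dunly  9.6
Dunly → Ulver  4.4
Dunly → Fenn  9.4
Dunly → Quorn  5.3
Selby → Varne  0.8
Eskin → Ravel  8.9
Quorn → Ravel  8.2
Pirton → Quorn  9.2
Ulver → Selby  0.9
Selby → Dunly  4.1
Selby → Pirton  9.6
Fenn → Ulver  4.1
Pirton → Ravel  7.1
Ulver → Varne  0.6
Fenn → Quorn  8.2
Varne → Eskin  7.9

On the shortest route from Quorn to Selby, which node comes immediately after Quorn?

Compare a few routes:
Quorn - Dunly - Ulver - Eskin - Selby: 9.6+4.4+2.7+1.5 = 18.2
Quorn - Ravel - Pirton - Dunly - Ulver - Selby: 8.2+2.8+5.1+4.4+0.9 = 21.4
Quorn - Dunly - Ulver - Selby: 9.6+4.4+0.9 = 14.9
Quorn - Dunly - Eskin - Selby: 9.6+8.7+1.5 = 19.8
Cheapest is Quorn - Dunly - Ulver - Selby at $14.9.
So from Quorn the first move is to Dunly.

Dunly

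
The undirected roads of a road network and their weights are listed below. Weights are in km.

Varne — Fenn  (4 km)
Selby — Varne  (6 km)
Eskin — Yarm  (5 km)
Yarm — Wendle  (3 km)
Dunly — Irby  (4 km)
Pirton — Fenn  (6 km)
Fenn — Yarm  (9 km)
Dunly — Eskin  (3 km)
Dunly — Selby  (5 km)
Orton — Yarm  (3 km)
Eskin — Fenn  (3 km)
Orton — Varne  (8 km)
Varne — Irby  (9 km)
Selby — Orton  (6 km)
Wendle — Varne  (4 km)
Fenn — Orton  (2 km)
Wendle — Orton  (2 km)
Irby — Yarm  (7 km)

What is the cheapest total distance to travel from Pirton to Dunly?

12 km

Shortest distances from Pirton:
Pirton: 0
Fenn: 6  (via Pirton)
Orton: 8  (via Fenn)
Eskin: 9  (via Fenn)
Wendle: 10  (via Orton)
Varne: 10  (via Fenn)
Yarm: 11  (via Orton)
Dunly: 12  (via Eskin)
Shortest route: Pirton → Fenn → Eskin → Dunly = 12 km.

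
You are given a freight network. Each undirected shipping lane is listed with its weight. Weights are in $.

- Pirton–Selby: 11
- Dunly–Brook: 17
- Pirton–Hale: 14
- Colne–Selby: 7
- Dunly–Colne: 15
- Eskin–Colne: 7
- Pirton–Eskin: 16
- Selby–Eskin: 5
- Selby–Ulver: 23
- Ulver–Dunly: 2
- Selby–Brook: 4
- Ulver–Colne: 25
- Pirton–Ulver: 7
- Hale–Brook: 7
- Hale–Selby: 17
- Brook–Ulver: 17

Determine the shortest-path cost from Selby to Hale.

$11

Settle nodes by increasing distance from Selby:
Selby: 0
Brook: 4  (via Selby)
Eskin: 5  (via Selby)
Colne: 7  (via Selby)
Hale: 11  (via Brook)
Shortest route: Selby → Brook → Hale = $11.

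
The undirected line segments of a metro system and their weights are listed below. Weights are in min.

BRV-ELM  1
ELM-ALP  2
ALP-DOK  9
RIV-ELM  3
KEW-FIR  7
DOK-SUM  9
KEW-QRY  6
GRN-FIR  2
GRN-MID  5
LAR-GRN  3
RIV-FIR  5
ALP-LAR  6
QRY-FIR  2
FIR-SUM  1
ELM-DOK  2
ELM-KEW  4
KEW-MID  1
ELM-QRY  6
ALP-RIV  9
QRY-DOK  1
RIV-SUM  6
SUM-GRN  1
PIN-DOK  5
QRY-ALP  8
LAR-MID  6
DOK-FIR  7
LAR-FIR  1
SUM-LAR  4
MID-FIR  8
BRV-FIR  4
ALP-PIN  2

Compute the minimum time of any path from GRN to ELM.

Enumerating some paths:
GRN → LAR → FIR → QRY → DOK → ELM: 3+1+2+1+2 = 9
GRN → FIR → QRY → DOK → ELM: 2+2+1+2 = 7
GRN → MID → KEW → ELM: 5+1+4 = 10
GRN → LAR → FIR → BRV → ELM: 3+1+4+1 = 9
Cheapest is GRN → FIR → QRY → DOK → ELM at 7 min.

7 min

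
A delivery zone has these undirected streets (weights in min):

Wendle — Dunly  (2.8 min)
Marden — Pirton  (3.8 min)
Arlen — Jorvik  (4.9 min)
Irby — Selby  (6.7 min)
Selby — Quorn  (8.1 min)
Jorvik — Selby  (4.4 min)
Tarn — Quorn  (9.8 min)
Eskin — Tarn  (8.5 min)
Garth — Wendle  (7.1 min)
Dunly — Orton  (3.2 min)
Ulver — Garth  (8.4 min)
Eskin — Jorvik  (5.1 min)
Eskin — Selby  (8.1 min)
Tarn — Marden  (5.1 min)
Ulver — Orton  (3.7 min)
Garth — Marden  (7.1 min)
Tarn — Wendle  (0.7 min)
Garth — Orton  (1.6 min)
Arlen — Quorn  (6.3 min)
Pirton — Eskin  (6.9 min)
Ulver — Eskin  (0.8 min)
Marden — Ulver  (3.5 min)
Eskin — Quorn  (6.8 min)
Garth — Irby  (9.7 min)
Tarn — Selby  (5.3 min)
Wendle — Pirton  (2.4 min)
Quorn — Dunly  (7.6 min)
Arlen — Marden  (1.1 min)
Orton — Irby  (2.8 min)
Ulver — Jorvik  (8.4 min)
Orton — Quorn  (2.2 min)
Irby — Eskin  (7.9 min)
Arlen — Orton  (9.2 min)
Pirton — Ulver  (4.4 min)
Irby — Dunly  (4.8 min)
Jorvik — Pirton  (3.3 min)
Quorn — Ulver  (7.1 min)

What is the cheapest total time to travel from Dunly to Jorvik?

Running Dijkstra from Dunly:
Dunly: 0
Wendle: 2.8  (via Dunly)
Orton: 3.2  (via Dunly)
Tarn: 3.5  (via Wendle)
Garth: 4.8  (via Orton)
Irby: 4.8  (via Dunly)
Pirton: 5.2  (via Wendle)
Quorn: 5.4  (via Orton)
Ulver: 6.9  (via Orton)
Eskin: 7.7  (via Ulver)
Jorvik: 8.5  (via Pirton)
Shortest route: Dunly → Wendle → Pirton → Jorvik = 8.5 min.

8.5 min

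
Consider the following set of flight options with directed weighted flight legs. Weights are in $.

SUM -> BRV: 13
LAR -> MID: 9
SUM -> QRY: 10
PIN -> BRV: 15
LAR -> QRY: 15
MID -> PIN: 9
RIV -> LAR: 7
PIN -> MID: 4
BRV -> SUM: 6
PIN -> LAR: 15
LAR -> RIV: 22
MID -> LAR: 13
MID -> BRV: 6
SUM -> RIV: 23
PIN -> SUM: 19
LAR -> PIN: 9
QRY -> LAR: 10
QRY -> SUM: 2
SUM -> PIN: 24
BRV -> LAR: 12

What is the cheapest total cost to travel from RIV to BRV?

Running Dijkstra from RIV:
RIV: 0
LAR: 7  (via RIV)
PIN: 16  (via LAR)
MID: 16  (via LAR)
QRY: 22  (via LAR)
BRV: 22  (via MID)
Shortest route: RIV → LAR → MID → BRV = $22.

$22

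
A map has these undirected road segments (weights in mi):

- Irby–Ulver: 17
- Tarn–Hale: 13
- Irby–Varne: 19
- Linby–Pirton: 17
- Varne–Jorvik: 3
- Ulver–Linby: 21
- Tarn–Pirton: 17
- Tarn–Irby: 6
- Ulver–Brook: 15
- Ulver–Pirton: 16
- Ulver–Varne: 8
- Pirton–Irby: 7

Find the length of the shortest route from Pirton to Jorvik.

27 mi

Settle nodes by increasing distance from Pirton:
Pirton: 0
Irby: 7  (via Pirton)
Tarn: 13  (via Irby)
Ulver: 16  (via Pirton)
Linby: 17  (via Pirton)
Varne: 24  (via Ulver)
Hale: 26  (via Tarn)
Jorvik: 27  (via Varne)
Shortest route: Pirton–Ulver–Varne–Jorvik = 27 mi.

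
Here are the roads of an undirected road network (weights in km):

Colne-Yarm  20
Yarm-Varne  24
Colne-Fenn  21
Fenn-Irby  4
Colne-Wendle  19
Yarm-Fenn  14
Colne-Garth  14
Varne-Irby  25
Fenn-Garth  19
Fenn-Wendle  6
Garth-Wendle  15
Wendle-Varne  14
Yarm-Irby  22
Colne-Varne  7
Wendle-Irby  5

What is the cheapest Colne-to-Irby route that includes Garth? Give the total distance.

Shortest Colne→Garth: Colne–Garth = 14
Shortest Garth→Irby: Garth–Wendle–Irby = 20
Total via Garth: 14 + 20 = 34 km.

34 km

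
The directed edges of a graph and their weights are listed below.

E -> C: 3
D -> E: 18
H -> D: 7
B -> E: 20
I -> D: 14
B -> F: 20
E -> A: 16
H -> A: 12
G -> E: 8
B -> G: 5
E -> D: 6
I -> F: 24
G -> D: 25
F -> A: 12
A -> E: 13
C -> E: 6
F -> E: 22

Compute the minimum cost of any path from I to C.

35

Enumerating some paths:
I - D - E - C: 14+18+3 = 35
I - F - E - C: 24+22+3 = 49
I - F - A - E - C: 24+12+13+3 = 52
Cheapest is I - D - E - C at 35.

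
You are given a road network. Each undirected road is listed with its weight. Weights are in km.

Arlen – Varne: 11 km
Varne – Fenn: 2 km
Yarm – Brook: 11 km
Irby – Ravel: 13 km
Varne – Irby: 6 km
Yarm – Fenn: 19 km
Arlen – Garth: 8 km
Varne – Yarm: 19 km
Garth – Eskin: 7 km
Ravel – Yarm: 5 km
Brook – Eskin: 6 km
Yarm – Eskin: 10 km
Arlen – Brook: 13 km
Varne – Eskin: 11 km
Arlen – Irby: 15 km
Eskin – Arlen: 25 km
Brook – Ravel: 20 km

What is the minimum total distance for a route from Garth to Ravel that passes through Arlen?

Shortest Garth→Arlen: Garth–Arlen = 8
Shortest Arlen→Ravel: Arlen–Irby–Ravel = 28
Total via Arlen: 8 + 28 = 36 km.

36 km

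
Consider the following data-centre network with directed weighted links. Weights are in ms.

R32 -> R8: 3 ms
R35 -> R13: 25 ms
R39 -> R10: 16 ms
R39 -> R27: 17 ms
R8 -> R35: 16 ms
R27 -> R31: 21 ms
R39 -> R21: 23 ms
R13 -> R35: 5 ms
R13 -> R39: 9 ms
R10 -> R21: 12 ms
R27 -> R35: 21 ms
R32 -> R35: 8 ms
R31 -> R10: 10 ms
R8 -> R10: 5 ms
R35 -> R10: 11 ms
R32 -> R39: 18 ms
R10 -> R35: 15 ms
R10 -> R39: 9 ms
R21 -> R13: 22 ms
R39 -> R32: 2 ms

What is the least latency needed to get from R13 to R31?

47 ms

Candidate routes:
R13–R35–R10–R39–R27–R31: 5+11+9+17+21 = 63
R13–R39–R27–R31: 9+17+21 = 47
The minimum is 47 ms via R13–R39–R27–R31.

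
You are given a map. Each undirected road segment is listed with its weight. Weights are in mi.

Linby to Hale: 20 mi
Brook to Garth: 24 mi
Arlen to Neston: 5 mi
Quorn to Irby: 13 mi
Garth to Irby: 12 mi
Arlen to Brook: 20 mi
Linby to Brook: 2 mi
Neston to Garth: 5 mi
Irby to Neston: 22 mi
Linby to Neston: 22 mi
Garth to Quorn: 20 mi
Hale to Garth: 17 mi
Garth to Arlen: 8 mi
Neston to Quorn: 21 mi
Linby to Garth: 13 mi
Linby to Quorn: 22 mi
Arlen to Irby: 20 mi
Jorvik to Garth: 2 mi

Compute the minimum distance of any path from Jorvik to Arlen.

10 mi

Enumerating some paths:
Jorvik–Garth–Neston–Arlen: 2+5+5 = 12
Jorvik–Garth–Arlen: 2+8 = 10
Cheapest is Jorvik–Garth–Arlen at 10 mi.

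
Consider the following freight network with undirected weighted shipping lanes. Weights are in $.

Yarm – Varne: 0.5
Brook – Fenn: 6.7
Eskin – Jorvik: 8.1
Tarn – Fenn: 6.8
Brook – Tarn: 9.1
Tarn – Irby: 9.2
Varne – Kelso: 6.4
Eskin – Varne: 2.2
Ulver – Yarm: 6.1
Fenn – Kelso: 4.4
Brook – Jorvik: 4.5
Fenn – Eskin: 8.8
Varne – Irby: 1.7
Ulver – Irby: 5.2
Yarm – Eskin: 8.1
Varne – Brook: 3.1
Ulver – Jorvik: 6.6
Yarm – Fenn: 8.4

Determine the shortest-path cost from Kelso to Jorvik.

Settle nodes by increasing distance from Kelso:
Kelso: 0
Fenn: 4.4  (via Kelso)
Varne: 6.4  (via Kelso)
Yarm: 6.9  (via Varne)
Irby: 8.1  (via Varne)
Eskin: 8.6  (via Varne)
Brook: 9.5  (via Varne)
Tarn: 11.2  (via Fenn)
Ulver: 13  (via Yarm)
Jorvik: 14  (via Brook)
Shortest route: Kelso → Varne → Brook → Jorvik = $14.

$14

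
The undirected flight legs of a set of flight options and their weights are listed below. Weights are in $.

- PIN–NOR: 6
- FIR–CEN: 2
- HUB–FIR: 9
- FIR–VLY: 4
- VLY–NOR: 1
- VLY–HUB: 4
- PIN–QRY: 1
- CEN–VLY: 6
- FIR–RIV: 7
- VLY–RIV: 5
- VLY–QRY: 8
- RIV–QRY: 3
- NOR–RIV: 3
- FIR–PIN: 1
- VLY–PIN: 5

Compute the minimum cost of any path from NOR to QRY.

Enumerating some paths:
NOR - VLY - PIN - QRY: 1+5+1 = 7
NOR - PIN - QRY: 6+1 = 7
NOR - RIV - QRY: 3+3 = 6
NOR - VLY - FIR - PIN - QRY: 1+4+1+1 = 7
The minimum is $6 via NOR - RIV - QRY.

$6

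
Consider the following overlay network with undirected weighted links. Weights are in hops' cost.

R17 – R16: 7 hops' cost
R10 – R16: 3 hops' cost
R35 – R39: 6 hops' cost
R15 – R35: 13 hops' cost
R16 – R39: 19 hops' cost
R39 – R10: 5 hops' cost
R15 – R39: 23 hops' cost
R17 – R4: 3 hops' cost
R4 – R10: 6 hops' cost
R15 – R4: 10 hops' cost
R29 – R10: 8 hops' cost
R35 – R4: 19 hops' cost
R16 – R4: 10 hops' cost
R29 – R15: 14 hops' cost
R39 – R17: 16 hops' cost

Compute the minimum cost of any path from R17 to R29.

Shortest distances from R17:
R17: 0
R4: 3  (via R17)
R16: 7  (via R17)
R10: 9  (via R4)
R15: 13  (via R4)
R39: 14  (via R10)
R29: 17  (via R10)
Shortest route: R17 → R4 → R10 → R29 = 17 hops' cost.

17 hops' cost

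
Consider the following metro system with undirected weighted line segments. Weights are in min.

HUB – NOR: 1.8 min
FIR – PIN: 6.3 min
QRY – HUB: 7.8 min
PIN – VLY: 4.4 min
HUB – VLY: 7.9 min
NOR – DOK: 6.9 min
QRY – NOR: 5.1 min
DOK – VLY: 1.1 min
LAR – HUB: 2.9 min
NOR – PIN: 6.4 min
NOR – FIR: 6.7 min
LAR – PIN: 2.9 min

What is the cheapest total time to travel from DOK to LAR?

Shortest distances from DOK:
DOK: 0
VLY: 1.1  (via DOK)
PIN: 5.5  (via VLY)
NOR: 6.9  (via DOK)
LAR: 8.4  (via PIN)
Shortest route: DOK–VLY–PIN–LAR = 8.4 min.

8.4 min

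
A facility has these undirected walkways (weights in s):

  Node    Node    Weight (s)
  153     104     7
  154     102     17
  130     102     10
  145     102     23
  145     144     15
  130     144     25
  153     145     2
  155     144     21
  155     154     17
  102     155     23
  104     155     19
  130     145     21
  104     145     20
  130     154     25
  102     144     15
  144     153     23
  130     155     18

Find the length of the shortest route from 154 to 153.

42 s

Settle nodes by increasing distance from 154:
154: 0
102: 17  (via 154)
155: 17  (via 154)
130: 25  (via 154)
144: 32  (via 102)
104: 36  (via 155)
145: 40  (via 102)
153: 42  (via 145)
Shortest route: 154–102–145–153 = 42 s.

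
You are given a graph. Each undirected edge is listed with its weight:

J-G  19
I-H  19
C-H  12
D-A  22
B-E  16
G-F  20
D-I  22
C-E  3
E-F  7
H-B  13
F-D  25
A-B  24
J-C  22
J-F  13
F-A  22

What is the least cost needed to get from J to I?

Candidate routes:
J - C - H - I: 22+12+19 = 53
J - F - E - C - H - I: 13+7+3+12+19 = 54
The minimum is 53 via J - C - H - I.

53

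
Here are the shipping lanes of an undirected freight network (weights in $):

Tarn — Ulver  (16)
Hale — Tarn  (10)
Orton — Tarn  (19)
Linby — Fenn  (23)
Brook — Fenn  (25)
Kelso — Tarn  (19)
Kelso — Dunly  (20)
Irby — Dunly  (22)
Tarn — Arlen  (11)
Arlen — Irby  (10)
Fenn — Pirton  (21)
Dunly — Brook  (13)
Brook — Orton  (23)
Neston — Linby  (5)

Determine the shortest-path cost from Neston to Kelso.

$86

Shortest distances from Neston:
Neston: 0
Linby: 5  (via Neston)
Fenn: 28  (via Linby)
Pirton: 49  (via Fenn)
Brook: 53  (via Fenn)
Dunly: 66  (via Brook)
Orton: 76  (via Brook)
Kelso: 86  (via Dunly)
Shortest route: Neston → Linby → Fenn → Brook → Dunly → Kelso = $86.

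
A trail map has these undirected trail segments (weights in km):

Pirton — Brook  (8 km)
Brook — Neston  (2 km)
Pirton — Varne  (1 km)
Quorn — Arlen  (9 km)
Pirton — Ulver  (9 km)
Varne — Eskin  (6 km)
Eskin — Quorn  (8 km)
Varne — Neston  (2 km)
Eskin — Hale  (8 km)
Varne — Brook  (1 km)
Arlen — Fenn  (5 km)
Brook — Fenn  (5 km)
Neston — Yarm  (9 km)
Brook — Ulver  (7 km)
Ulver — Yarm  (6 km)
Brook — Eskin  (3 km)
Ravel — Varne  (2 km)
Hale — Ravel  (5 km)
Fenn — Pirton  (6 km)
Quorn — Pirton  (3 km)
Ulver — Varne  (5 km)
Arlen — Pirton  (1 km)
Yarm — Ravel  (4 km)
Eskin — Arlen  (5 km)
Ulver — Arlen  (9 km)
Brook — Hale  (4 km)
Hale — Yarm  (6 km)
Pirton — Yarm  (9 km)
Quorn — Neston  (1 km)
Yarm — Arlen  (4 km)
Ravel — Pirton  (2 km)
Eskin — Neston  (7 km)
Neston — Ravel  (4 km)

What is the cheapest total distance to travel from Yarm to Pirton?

5 km

Compare a few routes:
Yarm–Ravel–Varne–Pirton: 4+2+1 = 7
Yarm–Arlen–Pirton: 4+1 = 5
Yarm–Ravel–Pirton: 4+2 = 6
Cheapest is Yarm–Arlen–Pirton at 5 km.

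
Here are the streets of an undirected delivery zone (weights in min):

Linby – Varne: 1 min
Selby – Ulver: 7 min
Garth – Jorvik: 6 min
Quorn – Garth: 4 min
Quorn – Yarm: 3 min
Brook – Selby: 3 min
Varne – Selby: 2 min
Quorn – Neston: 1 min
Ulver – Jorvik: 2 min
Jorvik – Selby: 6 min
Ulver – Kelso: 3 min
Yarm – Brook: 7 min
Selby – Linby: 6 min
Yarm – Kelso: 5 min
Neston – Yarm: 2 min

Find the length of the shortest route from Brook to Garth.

14 min

Settle nodes by increasing distance from Brook:
Brook: 0
Selby: 3  (via Brook)
Varne: 5  (via Selby)
Linby: 6  (via Varne)
Yarm: 7  (via Brook)
Jorvik: 9  (via Selby)
Neston: 9  (via Yarm)
Quorn: 10  (via Yarm)
Ulver: 10  (via Selby)
Kelso: 12  (via Yarm)
Garth: 14  (via Quorn)
Shortest route: Brook–Yarm–Quorn–Garth = 14 min.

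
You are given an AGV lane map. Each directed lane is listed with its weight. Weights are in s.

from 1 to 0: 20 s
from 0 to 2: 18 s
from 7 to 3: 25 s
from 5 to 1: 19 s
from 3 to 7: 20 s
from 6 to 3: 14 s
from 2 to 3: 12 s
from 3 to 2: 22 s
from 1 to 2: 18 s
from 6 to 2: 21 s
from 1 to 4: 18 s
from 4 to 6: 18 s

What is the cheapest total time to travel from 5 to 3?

49 s

Candidate routes:
5–1–2–3: 19+18+12 = 49
5–1–4–6–3: 19+18+18+14 = 69
5–1–0–2–3: 19+20+18+12 = 69
Cheapest is 5–1–2–3 at 49 s.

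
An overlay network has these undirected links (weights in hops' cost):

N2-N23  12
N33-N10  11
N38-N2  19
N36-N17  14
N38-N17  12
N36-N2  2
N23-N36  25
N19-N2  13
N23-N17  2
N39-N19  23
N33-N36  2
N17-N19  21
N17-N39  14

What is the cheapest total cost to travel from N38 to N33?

23 hops' cost

Settle nodes by increasing distance from N38:
N38: 0
N17: 12  (via N38)
N23: 14  (via N17)
N2: 19  (via N38)
N36: 21  (via N2)
N33: 23  (via N36)
Shortest route: N38 → N2 → N36 → N33 = 23 hops' cost.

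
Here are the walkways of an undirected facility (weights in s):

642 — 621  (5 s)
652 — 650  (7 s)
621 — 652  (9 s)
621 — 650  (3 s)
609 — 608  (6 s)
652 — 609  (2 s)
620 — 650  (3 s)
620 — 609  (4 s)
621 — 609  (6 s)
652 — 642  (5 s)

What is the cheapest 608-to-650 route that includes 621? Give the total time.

15 s

Best 608 to 621: 608–609–621 costing 12
Shortest 621→650: 621–650 = 3
Total via 621: 12 + 3 = 15 s.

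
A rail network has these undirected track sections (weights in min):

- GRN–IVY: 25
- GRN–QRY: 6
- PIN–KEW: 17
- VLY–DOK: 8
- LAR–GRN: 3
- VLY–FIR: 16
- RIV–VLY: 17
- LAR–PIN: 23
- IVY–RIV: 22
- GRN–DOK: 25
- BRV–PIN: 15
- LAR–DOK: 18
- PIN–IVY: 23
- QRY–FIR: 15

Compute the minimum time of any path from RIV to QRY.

Compare a few routes:
RIV–VLY–DOK–LAR–GRN–QRY: 17+8+18+3+6 = 52
RIV–VLY–FIR–QRY: 17+16+15 = 48
RIV–IVY–GRN–QRY: 22+25+6 = 53
Cheapest is RIV–VLY–FIR–QRY at 48 min.

48 min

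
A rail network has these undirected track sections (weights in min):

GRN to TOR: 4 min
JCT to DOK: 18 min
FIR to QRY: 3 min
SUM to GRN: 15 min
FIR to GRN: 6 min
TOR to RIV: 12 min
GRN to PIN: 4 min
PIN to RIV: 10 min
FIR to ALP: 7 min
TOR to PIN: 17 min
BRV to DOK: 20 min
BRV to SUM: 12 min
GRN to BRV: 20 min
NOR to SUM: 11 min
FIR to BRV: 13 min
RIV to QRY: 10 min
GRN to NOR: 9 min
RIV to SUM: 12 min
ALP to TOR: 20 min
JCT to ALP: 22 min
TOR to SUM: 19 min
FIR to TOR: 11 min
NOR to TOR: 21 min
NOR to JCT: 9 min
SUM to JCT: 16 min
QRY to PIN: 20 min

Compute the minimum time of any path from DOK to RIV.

44 min

Settle nodes by increasing distance from DOK:
DOK: 0
JCT: 18  (via DOK)
BRV: 20  (via DOK)
NOR: 27  (via JCT)
SUM: 32  (via BRV)
FIR: 33  (via BRV)
GRN: 36  (via NOR)
QRY: 36  (via FIR)
TOR: 40  (via GRN)
PIN: 40  (via GRN)
ALP: 40  (via JCT)
RIV: 44  (via SUM)
Shortest route: DOK–BRV–SUM–RIV = 44 min.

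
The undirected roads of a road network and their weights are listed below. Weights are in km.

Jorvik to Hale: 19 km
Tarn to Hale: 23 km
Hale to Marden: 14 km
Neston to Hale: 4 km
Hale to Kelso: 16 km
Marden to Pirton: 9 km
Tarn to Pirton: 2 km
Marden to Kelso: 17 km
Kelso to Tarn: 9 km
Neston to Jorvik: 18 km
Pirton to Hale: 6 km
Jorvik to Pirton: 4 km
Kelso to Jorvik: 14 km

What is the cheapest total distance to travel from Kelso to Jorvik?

Enumerating some paths:
Kelso - Jorvik: 14 = 14
Kelso - Tarn - Pirton - Jorvik: 9+2+4 = 15
Kelso - Marden - Pirton - Jorvik: 17+9+4 = 30
Kelso - Hale - Pirton - Jorvik: 16+6+4 = 26
Cheapest is Kelso - Jorvik at 14 km.

14 km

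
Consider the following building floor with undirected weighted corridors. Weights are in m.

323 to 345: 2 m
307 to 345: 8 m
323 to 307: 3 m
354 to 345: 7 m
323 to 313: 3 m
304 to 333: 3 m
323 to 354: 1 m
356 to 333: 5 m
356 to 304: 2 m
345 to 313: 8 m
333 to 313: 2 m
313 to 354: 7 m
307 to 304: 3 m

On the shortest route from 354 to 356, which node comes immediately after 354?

323

Compare a few routes:
354 → 323 → 313 → 333 → 304 → 356: 1+3+2+3+2 = 11
354 → 313 → 333 → 356: 7+2+5 = 14
354 → 323 → 307 → 304 → 356: 1+3+3+2 = 9
354 → 323 → 313 → 333 → 356: 1+3+2+5 = 11
The minimum is 9 m via 354 → 323 → 307 → 304 → 356.
So from 354 the first move is to 323.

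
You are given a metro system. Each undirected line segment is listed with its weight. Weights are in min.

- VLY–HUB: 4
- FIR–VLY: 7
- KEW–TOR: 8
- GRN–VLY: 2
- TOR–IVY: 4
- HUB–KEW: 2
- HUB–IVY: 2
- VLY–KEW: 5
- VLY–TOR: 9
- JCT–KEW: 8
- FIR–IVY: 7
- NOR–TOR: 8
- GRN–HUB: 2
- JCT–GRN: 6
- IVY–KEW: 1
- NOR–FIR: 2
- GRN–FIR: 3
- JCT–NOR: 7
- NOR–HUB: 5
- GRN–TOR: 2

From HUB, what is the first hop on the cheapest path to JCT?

GRN

Candidate routes:
HUB → NOR → JCT: 5+7 = 12
HUB → GRN → JCT: 2+6 = 8
HUB → KEW → JCT: 2+8 = 10
HUB → IVY → KEW → JCT: 2+1+8 = 11
The minimum is 8 min via HUB → GRN → JCT.
So from HUB the first move is to GRN.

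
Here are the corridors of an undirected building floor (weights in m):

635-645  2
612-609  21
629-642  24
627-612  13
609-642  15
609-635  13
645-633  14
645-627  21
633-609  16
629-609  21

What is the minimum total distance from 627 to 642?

49 m

Running Dijkstra from 627:
627: 0
612: 13  (via 627)
645: 21  (via 627)
635: 23  (via 645)
609: 34  (via 612)
633: 35  (via 645)
642: 49  (via 609)
Shortest route: 627–612–609–642 = 49 m.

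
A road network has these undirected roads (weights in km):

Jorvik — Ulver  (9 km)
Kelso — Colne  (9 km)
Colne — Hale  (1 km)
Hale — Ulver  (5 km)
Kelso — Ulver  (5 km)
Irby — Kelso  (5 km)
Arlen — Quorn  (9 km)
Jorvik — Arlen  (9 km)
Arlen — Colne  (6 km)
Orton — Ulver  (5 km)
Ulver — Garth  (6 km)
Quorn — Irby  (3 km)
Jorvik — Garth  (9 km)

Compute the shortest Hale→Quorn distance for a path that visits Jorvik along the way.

Best Hale to Jorvik: Hale → Ulver → Jorvik costing 14
Best Jorvik to Quorn: Jorvik → Arlen → Quorn costing 18
Total via Jorvik: 14 + 18 = 32 km.

32 km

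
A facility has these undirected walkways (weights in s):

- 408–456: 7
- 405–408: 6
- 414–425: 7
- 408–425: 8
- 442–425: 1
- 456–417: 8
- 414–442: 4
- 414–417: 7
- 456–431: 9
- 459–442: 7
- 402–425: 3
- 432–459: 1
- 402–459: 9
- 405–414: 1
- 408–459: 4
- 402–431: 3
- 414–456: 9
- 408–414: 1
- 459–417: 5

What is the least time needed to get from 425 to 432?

Candidate routes:
425–442–414–408–459–432: 1+4+1+4+1 = 11
425–408–459–432: 8+4+1 = 13
425–442–459–432: 1+7+1 = 9
425–414–408–459–432: 7+1+4+1 = 13
Cheapest is 425–442–459–432 at 9 s.

9 s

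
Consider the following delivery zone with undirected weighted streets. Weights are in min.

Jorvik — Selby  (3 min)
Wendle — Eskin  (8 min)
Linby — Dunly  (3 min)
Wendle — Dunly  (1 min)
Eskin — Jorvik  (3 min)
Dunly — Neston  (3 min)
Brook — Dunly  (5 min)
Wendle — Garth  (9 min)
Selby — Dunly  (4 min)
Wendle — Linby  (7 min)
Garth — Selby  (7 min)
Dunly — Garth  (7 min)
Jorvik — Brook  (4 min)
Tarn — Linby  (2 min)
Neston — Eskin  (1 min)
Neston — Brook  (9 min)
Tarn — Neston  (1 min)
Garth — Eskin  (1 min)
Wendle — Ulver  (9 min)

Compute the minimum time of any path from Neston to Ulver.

13 min

Shortest distances from Neston:
Neston: 0
Eskin: 1  (via Neston)
Tarn: 1  (via Neston)
Garth: 2  (via Eskin)
Dunly: 3  (via Neston)
Linby: 3  (via Tarn)
Jorvik: 4  (via Eskin)
Wendle: 4  (via Dunly)
Selby: 7  (via Dunly)
Brook: 8  (via Dunly)
Ulver: 13  (via Wendle)
Shortest route: Neston–Dunly–Wendle–Ulver = 13 min.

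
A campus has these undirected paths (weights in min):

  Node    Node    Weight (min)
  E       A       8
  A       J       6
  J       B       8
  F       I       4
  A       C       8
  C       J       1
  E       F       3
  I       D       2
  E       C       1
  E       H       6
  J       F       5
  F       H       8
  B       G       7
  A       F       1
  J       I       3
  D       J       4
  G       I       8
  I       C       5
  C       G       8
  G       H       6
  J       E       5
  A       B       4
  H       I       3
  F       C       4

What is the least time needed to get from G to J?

Settle nodes by increasing distance from G:
G: 0
H: 6  (via G)
B: 7  (via G)
C: 8  (via G)
I: 8  (via G)
E: 9  (via C)
J: 9  (via C)
Shortest route: G–C–J = 9 min.

9 min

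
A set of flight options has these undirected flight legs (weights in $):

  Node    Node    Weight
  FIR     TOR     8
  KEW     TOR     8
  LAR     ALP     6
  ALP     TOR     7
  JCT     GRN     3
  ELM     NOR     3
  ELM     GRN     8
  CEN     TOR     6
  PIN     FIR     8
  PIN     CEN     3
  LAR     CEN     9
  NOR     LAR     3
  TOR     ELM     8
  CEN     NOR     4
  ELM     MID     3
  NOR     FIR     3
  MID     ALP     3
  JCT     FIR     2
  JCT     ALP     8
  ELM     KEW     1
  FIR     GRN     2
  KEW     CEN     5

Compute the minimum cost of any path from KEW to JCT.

Candidate routes:
KEW - ELM - NOR - FIR - JCT: 1+3+3+2 = 9
KEW - ELM - GRN - JCT: 1+8+3 = 12
The minimum is $9 via KEW - ELM - NOR - FIR - JCT.

$9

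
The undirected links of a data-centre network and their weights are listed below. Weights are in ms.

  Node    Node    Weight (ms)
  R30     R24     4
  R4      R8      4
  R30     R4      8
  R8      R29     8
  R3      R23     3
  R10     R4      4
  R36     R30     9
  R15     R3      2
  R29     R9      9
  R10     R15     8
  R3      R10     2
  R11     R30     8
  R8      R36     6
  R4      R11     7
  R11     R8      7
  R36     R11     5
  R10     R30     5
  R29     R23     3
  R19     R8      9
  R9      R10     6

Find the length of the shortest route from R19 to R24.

Settle nodes by increasing distance from R19:
R19: 0
R8: 9  (via R19)
R4: 13  (via R8)
R36: 15  (via R8)
R11: 16  (via R8)
R10: 17  (via R4)
R29: 17  (via R8)
R3: 19  (via R10)
R23: 20  (via R29)
R15: 21  (via R3)
R30: 21  (via R4)
R9: 23  (via R10)
R24: 25  (via R30)
Shortest route: R19–R8–R4–R30–R24 = 25 ms.

25 ms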